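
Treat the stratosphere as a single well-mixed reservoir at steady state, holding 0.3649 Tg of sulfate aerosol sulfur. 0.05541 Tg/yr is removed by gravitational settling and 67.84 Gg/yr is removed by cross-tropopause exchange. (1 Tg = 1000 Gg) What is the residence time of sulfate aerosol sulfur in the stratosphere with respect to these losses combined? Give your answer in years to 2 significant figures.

3.0 yr

Convert the cross-tropopause exchange flux: 67.84 Gg/yr = 0.06784 Tg/yr.
Total removal = 0.05541 + 0.06784 = 0.12325 Tg/yr.
τ = M / ΣF_out = 0.3649 / 0.12325 = 2.961 yr.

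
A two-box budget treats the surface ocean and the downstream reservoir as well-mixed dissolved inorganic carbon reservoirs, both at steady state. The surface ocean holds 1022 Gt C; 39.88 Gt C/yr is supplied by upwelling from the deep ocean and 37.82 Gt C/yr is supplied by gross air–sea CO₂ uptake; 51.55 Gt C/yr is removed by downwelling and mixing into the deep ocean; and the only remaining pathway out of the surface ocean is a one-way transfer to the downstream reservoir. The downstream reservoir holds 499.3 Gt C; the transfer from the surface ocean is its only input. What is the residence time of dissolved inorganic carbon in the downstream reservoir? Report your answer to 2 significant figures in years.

19 yr

Balance the surface ocean: ΣF_in = 39.88 + 37.82 = 77.700 Gt C/yr.
Transfer to the downstream reservoir = ΣF_in − (51.55) = 26.150 Gt C/yr.
At steady state the output of the downstream reservoir equals its input, 26.150 Gt C/yr.
τ = M / F = 499.3 / 26.150 = 19.09 yr.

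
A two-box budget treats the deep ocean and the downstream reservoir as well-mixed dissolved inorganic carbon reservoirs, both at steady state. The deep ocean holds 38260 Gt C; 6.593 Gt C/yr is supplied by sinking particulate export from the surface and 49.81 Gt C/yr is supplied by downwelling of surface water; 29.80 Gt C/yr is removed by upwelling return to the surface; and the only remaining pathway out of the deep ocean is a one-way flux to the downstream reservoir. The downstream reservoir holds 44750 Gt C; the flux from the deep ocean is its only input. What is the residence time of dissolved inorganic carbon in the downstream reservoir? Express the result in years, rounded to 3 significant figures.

1680 yr

Balance the deep ocean: ΣF_in = 6.593 + 49.81 = 56.403 Gt C/yr.
Flux to the downstream reservoir = ΣF_in − (29.80) = 26.603 Gt C/yr.
At steady state the output of the downstream reservoir equals its input, 26.603 Gt C/yr.
τ = M / F = 44750 / 26.603 = 1682 yr.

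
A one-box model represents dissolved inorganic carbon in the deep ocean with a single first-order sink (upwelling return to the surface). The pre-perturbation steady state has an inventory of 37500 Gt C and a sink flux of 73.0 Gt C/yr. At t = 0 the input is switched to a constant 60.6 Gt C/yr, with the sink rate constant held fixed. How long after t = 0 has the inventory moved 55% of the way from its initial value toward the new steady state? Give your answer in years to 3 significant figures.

410 yr

τ = M₀/F₀ = 37500/73.0 = 513.7 yr.
The remaining gap fraction is e^(−t/τ); 55% covered ⇒ e^(−t/τ) = 0.450.
t = −τ ln(0.450) = 513.7 × 0.7985 = 410.2 yr.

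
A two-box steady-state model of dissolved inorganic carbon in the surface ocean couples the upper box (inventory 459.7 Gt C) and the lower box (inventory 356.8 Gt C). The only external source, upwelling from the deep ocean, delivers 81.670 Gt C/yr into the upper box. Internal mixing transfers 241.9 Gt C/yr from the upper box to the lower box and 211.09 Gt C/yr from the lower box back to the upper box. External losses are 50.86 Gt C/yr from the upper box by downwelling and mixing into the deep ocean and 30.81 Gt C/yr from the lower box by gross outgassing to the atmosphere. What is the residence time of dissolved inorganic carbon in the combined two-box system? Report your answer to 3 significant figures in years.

10.0 yr

Residence time in the combined system uses the total inventory and the total *external* removal — internal exchanges between the two boxes cancel.
M_total = 459.7 + 356.8 = 816.50 Gt C.
ΣF_external_out = 50.86 + 30.81 = 81.670 Gt C/yr.
τ = M_total / ΣF_ext = 816.50 / 81.670 = 9.998 yr.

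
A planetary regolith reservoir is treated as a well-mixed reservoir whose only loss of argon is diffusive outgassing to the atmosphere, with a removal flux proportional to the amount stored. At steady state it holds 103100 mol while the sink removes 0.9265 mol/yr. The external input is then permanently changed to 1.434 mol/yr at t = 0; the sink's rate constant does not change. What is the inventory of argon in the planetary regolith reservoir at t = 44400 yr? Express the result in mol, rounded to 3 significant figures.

τ = M₀/F₀ = 103100/0.9265 = 111300 yr; rate constant k = 1/τ.
New steady state M_∞ = F₁/k = F₁·τ = 1.434 × 111300 = 159570 mol.
M(t) = M_∞ + (M₀ − M_∞)·e^(−t/τ); t/τ = 44400/111300 = 0.3990, so e^(−t/τ) = 0.6710.
M(t) = 159570 − 56470 × 0.6710 = 121680 mol.

122000 mol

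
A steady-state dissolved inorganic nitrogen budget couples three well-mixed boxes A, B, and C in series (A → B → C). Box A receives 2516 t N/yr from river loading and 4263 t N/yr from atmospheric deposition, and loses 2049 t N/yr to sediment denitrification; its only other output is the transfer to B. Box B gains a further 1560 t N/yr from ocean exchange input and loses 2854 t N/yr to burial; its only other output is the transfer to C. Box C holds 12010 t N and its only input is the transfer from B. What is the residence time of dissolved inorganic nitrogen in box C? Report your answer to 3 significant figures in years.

Box A: F(A→B) = (2516 + 4263) − 2049 = 4730.0 t N/yr.
Box B: F(B→C) = (4730.0 + 1560) − 2854 = 3436.0 t N/yr.
Box C throughput = its input = 3436.0 t N/yr; τ = 12010 / 3436.0 = 3.495 yr.

3.50 yr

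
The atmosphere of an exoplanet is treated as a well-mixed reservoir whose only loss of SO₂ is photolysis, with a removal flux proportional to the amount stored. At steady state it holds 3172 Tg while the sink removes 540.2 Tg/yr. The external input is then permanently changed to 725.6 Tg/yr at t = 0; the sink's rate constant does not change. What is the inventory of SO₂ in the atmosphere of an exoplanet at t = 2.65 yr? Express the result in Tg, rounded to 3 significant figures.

3570 Tg

τ = M₀/F₀ = 3172/540.2 = 5.872 yr; rate constant k = 1/τ.
New steady state M_∞ = F₁/k = F₁·τ = 725.6 × 5.872 = 4260.7 Tg.
M(t) = M_∞ + (M₀ − M_∞)·e^(−t/τ); t/τ = 2.65/5.872 = 0.4513, so e^(−t/τ) = 0.6368.
M(t) = 4260.7 − 1089 × 0.6368 = 3567.4 Tg.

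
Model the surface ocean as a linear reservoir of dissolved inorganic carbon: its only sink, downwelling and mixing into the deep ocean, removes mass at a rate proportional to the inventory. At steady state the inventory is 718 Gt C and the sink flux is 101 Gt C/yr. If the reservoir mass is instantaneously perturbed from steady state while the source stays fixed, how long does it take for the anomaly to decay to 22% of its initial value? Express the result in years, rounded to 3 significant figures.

10.8 yr

For a linear reservoir the anomaly decays as exp(−t/τ) with τ = M/F = 718/101 = 7.109 yr.
exp(−t/τ) = 0.22 ⇒ t = −τ ln(0.22) = 7.109 × 1.514 = 10.76 yr.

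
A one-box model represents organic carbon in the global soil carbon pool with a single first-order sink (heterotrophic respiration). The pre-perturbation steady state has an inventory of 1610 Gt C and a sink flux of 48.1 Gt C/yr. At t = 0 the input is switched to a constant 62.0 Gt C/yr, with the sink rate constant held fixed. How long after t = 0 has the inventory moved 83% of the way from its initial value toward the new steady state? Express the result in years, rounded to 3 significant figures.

τ = M₀/F₀ = 1610/48.1 = 33.47 yr.
The remaining gap fraction is e^(−t/τ); 83% covered ⇒ e^(−t/τ) = 0.170.
t = −τ ln(0.170) = 33.47 × 1.772 = 59.31 yr.

59.3 yr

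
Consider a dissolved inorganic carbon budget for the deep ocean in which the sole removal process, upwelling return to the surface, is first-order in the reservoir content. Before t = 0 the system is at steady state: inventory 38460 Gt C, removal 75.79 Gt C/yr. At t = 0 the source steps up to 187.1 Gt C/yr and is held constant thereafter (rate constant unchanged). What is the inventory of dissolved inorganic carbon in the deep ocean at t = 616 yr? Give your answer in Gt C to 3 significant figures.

τ = M₀/F₀ = 38460/75.79 = 507.5 yr; rate constant k = 1/τ.
New steady state M_∞ = F₁/k = F₁·τ = 187.1 × 507.5 = 94945 Gt C.
M(t) = M_∞ + (M₀ − M_∞)·e^(−t/τ); t/τ = 616/507.5 = 1.214, so e^(−t/τ) = 0.2970.
M(t) = 94945 − 56480 × 0.2970 = 78167 Gt C.

78200 Gt C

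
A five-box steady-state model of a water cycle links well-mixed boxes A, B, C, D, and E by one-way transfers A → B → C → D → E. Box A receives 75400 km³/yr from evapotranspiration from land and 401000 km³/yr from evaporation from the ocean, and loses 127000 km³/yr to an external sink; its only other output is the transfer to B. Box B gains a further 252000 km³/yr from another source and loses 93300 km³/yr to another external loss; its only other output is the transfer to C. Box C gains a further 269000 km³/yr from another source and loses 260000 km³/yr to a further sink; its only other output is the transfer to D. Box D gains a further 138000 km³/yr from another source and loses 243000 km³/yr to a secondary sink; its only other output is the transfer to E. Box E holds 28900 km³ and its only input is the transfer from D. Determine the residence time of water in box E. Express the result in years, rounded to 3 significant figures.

0.0701 yr

Box A: F(A→B) = (75400 + 401000) − 127000 = 349400 km³/yr.
Box B: F(B→C) = (349400 + 252000) − 93300 = 508100 km³/yr.
Box C: F(C→D) = (508100 + 269000) − 260000 = 517100 km³/yr.
Box D: F(D→E) = (517100 + 138000) − 243000 = 412100 km³/yr.
Box E throughput = its input = 412100 km³/yr; τ = 28900 / 412100 = 0.07013 yr.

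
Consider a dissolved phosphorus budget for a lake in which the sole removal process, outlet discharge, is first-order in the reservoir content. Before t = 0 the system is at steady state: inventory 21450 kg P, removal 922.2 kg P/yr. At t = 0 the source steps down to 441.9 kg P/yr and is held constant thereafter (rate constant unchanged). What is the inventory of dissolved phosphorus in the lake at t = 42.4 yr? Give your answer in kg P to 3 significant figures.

12100 kg P

The sink rate constant is k = F₀/M₀ = 922.2/21450 = 0.04299 yr⁻¹.
Solving dM/dt = F₁ − kM with M(0) = M₀ gives M(t) = F₁/k + (M₀ − F₁/k)·e^(−kt).
F₁/k = 441.9/0.04299 = 10278 kg P; kt = 0.04299 × 42.4 = 1.823, e^(−kt) = 0.1616.
M(42.4) = 10278 + (21450 − 10278) × 0.1616 = 10278 + 1805 = 12083 kg P.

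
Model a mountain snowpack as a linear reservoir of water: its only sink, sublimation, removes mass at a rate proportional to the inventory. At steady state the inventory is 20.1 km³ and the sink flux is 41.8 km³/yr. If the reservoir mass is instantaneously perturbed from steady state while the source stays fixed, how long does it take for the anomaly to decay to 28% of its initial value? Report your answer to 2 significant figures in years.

0.61 yr

For a linear reservoir the anomaly decays as exp(−t/τ) with τ = M/F = 20.1/41.8 = 0.4809 yr.
exp(−t/τ) = 0.28 ⇒ t = −τ ln(0.28) = 0.4809 × 1.273 = 0.6121 yr.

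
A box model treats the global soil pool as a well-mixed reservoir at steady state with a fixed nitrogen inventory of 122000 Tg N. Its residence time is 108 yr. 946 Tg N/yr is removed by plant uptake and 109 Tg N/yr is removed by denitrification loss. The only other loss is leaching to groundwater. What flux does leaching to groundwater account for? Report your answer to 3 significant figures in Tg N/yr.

74.6 Tg N/yr

Total removal F = M/τ = 122000 / 108 = 1130 Tg N/yr.
Leaching to groundwater = F − (946 + 109) = 1130 − 1055 = 74.63 Tg N/yr.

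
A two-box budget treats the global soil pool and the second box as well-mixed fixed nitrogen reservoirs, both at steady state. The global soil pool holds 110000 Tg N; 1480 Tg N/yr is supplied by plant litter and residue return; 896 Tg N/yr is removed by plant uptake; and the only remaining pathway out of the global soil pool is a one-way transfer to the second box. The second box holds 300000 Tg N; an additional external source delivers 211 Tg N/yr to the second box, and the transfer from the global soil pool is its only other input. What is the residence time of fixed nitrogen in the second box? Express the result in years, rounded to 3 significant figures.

377 yr

Balance the global soil pool: ΣF_in = 1480.0 Tg N/yr.
Transfer to the second box = ΣF_in − (896) = 584.00 Tg N/yr.
Total input to the second box = 584.00 + 211 = 795.00 Tg N/yr; at steady state this equals its total output.
τ = M / F = 300000 / 795.00 = 377.4 yr.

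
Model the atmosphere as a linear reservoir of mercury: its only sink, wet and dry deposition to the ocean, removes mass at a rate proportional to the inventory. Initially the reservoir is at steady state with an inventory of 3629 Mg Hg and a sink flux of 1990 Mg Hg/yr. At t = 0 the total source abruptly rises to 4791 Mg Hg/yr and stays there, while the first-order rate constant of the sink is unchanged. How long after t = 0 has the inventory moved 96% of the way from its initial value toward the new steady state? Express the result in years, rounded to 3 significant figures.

5.87 yr

τ = M₀/F₀ = 3629/1990 = 1.824 yr.
The remaining gap fraction is e^(−t/τ); 96% covered ⇒ e^(−t/τ) = 0.0400.
t = −τ ln(0.0400) = 1.824 × 3.219 = 5.870 yr.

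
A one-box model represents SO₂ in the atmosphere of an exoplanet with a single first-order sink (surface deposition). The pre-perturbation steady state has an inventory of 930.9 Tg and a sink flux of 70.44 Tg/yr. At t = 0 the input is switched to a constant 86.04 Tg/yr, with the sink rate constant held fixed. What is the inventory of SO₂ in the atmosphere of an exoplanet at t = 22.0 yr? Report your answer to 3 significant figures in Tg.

1100 Tg

τ = M₀/F₀ = 930.9/70.44 = 13.22 yr; rate constant k = 1/τ.
New steady state M_∞ = F₁/k = F₁·τ = 86.04 × 13.22 = 1137.1 Tg.
M(t) = M_∞ + (M₀ − M_∞)·e^(−t/τ); t/τ = 22.0/13.22 = 1.665, so e^(−t/τ) = 0.1892.
M(t) = 1137.1 − 206.2 × 0.1892 = 1098.0 Tg.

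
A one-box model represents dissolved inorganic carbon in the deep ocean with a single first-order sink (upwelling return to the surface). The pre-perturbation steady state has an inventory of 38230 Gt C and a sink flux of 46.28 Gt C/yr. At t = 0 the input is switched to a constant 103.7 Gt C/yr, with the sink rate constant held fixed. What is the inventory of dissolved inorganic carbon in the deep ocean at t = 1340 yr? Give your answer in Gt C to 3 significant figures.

76300 Gt C

The sink rate constant is k = F₀/M₀ = 46.28/38230 = 0.001211 yr⁻¹.
Solving dM/dt = F₁ − kM with M(0) = M₀ gives M(t) = F₁/k + (M₀ − F₁/k)·e^(−kt).
F₁/k = 103.7/0.001211 = 85662 Gt C; kt = 0.001211 × 1340 = 1.622, e^(−kt) = 0.1975.
M(1340) = 85662 + (38230 − 85662) × 0.1975 = 85662 − 9367 = 76296 Gt C.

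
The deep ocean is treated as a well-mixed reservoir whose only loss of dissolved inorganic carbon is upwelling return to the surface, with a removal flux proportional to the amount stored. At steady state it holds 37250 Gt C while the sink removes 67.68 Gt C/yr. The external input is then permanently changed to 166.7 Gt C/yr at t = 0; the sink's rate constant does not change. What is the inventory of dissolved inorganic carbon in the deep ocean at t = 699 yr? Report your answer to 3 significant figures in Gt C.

Residence time τ = M₀/F₀ = 550.4 yr. The eventual steady state is M_∞ = M₀·(F₁/F₀) = 37250 × 166.7/67.68 = 91749 Gt C.
The anomaly ΔM(t) = M(t) − M_∞ decays as ΔM₀·e^(−t/τ) with ΔM₀ = 37250 − 91749 = −54500 Gt C.
At t = 699 yr, e^(−t/τ) = e^(−1.270) = 0.2808, so ΔM = −15300 Gt C and M = 91749 − 15300 = 76444 Gt C.

76400 Gt C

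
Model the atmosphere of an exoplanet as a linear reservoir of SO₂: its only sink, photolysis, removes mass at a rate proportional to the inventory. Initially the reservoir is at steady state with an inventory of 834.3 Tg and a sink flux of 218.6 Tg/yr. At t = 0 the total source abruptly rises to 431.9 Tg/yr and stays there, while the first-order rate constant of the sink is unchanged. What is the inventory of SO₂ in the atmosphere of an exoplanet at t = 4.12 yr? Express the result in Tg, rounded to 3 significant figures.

1370 Tg

Residence time τ = M₀/F₀ = 3.817 yr. The eventual steady state is M_∞ = M₀·(F₁/F₀) = 834.3 × 431.9/218.6 = 1648.4 Tg.
The anomaly ΔM(t) = M(t) − M_∞ decays as ΔM₀·e^(−t/τ) with ΔM₀ = 834.3 − 1648.4 = −814.1 Tg.
At t = 4.12 yr, e^(−t/τ) = e^(−1.080) = 0.3398, so ΔM = −276.6 Tg and M = 1648.4 − 276.6 = 1371.8 Tg.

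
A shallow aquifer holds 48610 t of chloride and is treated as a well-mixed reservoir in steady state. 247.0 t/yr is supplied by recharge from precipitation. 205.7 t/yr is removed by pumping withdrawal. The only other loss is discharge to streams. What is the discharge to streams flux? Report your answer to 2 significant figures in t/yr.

41 t/yr

At steady state ΣF_in = ΣF_out.
ΣF_in = 247.00 t/yr.
Discharge to streams flux = ΣF_in − (205.7) = 247.00 − 205.7 = 41.30 t/yr.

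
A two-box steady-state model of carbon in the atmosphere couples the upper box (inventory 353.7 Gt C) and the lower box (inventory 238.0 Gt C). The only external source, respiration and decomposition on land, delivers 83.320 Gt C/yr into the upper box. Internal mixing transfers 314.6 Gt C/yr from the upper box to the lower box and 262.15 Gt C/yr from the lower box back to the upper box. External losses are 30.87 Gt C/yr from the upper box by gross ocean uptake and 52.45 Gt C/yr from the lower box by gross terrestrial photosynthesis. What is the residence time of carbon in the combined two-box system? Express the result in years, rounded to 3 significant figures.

Treat the two boxes together as one reservoir: the mixing fluxes between them are internal recycling, so τ = ΣM / Σ(external losses).
M_total = 353.7 + 238.0 = 591.70 Gt C.
ΣF_external_out = 30.87 + 52.45 = 83.320 Gt C/yr.
τ = M_total / ΣF_ext = 591.70 / 83.320 = 7.102 yr.

7.10 yr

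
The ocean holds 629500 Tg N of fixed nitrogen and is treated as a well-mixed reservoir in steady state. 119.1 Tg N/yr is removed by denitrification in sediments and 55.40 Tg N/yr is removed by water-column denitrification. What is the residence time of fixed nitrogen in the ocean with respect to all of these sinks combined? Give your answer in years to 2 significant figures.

3600 yr

Total removal flux = 119.1 + 55.40 = 174.50 Tg N/yr.
τ = M / ΣF_out = 629500 / 174.50 = 3607 yr.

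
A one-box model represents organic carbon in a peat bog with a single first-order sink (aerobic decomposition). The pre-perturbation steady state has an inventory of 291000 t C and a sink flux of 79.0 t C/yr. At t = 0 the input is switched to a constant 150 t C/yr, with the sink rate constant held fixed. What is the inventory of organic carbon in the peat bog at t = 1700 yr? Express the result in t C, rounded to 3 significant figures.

The sink rate constant is k = F₀/M₀ = 79.0/291000 = 0.0002715 yr⁻¹.
Solving dM/dt = F₁ − kM with M(0) = M₀ gives M(t) = F₁/k + (M₀ − F₁/k)·e^(−kt).
F₁/k = 150/0.0002715 = 552530 t C; kt = 0.0002715 × 1700 = 0.4615, e^(−kt) = 0.6303.
M(1700) = 552530 + (291000 − 552530) × 0.6303 = 552530 − 164900 = 387680 t C.

388000 t C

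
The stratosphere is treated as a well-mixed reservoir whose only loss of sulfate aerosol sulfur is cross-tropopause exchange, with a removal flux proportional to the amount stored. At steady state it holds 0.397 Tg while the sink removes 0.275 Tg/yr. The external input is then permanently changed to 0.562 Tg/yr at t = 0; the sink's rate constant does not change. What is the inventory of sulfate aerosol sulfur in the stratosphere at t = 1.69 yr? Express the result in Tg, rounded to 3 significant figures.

τ = M₀/F₀ = 0.397/0.275 = 1.444 yr; rate constant k = 1/τ.
New steady state M_∞ = F₁/k = F₁·τ = 0.562 × 1.444 = 0.81132 Tg.
M(t) = M_∞ + (M₀ − M_∞)·e^(−t/τ); t/τ = 1.69/1.444 = 1.171, so e^(−t/τ) = 0.3102.
M(t) = 0.81132 − 0.4143 × 0.3102 = 0.68282 Tg.

0.683 Tg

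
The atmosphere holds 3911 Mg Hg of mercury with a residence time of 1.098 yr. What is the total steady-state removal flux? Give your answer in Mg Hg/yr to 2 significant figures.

F = M / τ = 3911 / 1.098 = 3562 Mg Hg/yr.

3600 Mg Hg/yr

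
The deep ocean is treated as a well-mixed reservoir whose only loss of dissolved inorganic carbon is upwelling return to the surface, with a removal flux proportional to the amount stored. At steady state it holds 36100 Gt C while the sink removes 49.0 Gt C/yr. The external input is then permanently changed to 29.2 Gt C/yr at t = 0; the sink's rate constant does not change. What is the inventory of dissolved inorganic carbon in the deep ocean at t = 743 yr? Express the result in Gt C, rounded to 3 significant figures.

τ = M₀/F₀ = 36100/49.0 = 736.7 yr; rate constant k = 1/τ.
New steady state M_∞ = F₁/k = F₁·τ = 29.2 × 736.7 = 21513 Gt C.
M(t) = M_∞ + (M₀ − M_∞)·e^(−t/τ); t/τ = 743/736.7 = 1.009, so e^(−t/τ) = 0.3648.
M(t) = 21513 + 14590 × 0.3648 = 26834 Gt C.

26800 Gt C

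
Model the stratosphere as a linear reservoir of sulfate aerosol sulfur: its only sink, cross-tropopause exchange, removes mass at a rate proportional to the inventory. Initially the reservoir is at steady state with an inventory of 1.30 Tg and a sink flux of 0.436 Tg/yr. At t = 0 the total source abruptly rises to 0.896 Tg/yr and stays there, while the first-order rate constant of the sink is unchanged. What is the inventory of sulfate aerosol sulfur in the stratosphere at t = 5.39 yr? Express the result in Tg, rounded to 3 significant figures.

2.45 Tg

The sink rate constant is k = F₀/M₀ = 0.436/1.30 = 0.3354 yr⁻¹.
Solving dM/dt = F₁ − kM with M(0) = M₀ gives M(t) = F₁/k + (M₀ − F₁/k)·e^(−kt).
F₁/k = 0.896/0.3354 = 2.6716 Tg; kt = 0.3354 × 5.39 = 1.808, e^(−kt) = 0.1640.
M(5.39) = 2.6716 + (1.30 − 2.6716) × 0.1640 = 2.6716 − 0.2250 = 2.4466 Tg.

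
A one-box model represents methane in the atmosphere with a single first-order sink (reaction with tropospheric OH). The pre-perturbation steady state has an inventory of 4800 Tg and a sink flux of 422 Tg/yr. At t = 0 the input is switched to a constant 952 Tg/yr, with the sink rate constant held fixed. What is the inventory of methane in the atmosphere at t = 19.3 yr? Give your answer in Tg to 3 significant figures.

9720 Tg

Residence time τ = M₀/F₀ = 11.37 yr. The eventual steady state is M_∞ = M₀·(F₁/F₀) = 4800 × 952/422 = 10828 Tg.
The anomaly ΔM(t) = M(t) − M_∞ decays as ΔM₀·e^(−t/τ) with ΔM₀ = 4800 − 10828 = −6028 Tg.
At t = 19.3 yr, e^(−t/τ) = e^(−1.697) = 0.1833, so ΔM = −1105 Tg and M = 10828 − 1105 = 9723.6 Tg.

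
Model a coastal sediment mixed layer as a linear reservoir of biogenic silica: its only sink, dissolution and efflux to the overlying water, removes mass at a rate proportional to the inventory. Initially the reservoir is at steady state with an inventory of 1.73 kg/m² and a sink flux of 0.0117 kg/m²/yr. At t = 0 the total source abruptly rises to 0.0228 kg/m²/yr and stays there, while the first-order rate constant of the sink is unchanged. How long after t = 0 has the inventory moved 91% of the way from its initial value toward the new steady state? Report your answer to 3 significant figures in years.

356 yr

τ = M₀/F₀ = 1.73/0.0117 = 147.9 yr.
The remaining gap fraction is e^(−t/τ); 91% covered ⇒ e^(−t/τ) = 0.0900.
t = −τ ln(0.0900) = 147.9 × 2.408 = 356.0 yr.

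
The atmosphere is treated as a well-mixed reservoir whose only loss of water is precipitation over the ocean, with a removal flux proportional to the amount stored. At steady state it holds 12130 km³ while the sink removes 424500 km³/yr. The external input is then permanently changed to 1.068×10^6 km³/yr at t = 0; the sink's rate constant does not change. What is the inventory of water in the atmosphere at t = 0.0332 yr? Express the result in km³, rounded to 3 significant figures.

24800 km³

Residence time τ = M₀/F₀ = 0.02857 yr. The eventual steady state is M_∞ = M₀·(F₁/F₀) = 12130 × 1.068×10^6/424500 = 30518 km³.
The anomaly ΔM(t) = M(t) − M_∞ decays as ΔM₀·e^(−t/τ) with ΔM₀ = 12130 − 30518 = −18390 km³.
At t = 0.0332 yr, e^(−t/τ) = e^(−1.162) = 0.3129, so ΔM = −5754 km³ and M = 30518 − 5754 = 24764 km³.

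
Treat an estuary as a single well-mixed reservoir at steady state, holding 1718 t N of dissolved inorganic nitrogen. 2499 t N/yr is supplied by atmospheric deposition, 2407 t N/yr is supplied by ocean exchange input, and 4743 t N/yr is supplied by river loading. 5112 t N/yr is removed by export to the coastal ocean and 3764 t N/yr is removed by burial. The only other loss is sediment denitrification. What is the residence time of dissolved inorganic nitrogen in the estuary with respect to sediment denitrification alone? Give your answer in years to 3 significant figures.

2.22 yr

At steady state ΣF_in = ΣF_out.
ΣF_in = 2499 + 2407 + 4743 = 9649.0 t N/yr.
Sediment denitrification flux = ΣF_in − (5112 + 3764) = 9649.0 − 8876 = 773.0 t N/yr.
τ = M / F = 1718 / 773.0 = 2.223 yr.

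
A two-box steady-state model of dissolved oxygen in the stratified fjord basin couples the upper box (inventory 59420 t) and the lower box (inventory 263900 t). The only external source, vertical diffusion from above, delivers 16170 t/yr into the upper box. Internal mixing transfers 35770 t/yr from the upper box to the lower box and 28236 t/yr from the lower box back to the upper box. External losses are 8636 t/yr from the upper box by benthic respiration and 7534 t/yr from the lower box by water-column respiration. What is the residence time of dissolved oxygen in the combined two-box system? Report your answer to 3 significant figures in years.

20.0 yr

Residence time in the combined system uses the total inventory and the total *external* removal — internal exchanges between the two boxes cancel.
M_total = 59420 + 263900 = 323320 t.
ΣF_external_out = 8636 + 7534 = 16170 t/yr.
τ = M_total / ΣF_ext = 323320 / 16170 = 20.00 yr.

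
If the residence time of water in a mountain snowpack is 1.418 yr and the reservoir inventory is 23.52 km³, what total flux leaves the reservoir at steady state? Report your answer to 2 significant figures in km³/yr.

F = M / τ = 23.52 / 1.418 = 16.59 km³/yr.

17 km³/yr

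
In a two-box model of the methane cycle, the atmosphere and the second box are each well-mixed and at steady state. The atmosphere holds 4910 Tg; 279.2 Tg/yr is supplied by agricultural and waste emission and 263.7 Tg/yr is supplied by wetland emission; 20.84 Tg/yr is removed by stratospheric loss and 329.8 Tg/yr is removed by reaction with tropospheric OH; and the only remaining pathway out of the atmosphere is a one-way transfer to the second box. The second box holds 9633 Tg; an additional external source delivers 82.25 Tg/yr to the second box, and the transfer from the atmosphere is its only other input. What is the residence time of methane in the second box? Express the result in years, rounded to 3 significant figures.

Balance the atmosphere: ΣF_in = 279.2 + 263.7 = 542.90 Tg/yr.
Transfer to the second box = ΣF_in − (20.84 + 329.8) = 192.26 Tg/yr.
Total input to the second box = 192.26 + 82.25 = 274.51 Tg/yr; at steady state this equals its total output.
τ = M / F = 9633 / 274.51 = 35.09 yr.

35.1 yr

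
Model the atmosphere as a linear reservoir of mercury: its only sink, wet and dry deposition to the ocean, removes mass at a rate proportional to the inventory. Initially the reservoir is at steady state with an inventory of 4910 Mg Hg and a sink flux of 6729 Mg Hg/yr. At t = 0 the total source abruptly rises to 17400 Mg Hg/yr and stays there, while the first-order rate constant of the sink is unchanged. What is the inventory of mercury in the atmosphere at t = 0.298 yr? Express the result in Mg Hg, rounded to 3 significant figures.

The sink rate constant is k = F₀/M₀ = 6729/4910 = 1.370 yr⁻¹.
Solving dM/dt = F₁ − kM with M(0) = M₀ gives M(t) = F₁/k + (M₀ − F₁/k)·e^(−kt).
F₁/k = 17400/1.370 = 12696 Mg Hg; kt = 1.370 × 0.298 = 0.4084, e^(−kt) = 0.6647.
M(0.298) = 12696 + (4910 − 12696) × 0.6647 = 12696 − 5176 = 7520.7 Mg Hg.

7520 Mg Hg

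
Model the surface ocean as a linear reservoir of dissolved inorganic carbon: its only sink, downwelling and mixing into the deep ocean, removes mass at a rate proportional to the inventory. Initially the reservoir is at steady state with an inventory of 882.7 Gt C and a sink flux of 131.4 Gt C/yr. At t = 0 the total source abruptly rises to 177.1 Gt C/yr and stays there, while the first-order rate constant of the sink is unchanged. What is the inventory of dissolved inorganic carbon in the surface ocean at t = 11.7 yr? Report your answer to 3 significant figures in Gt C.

1140 Gt C

Residence time τ = M₀/F₀ = 6.718 yr. The eventual steady state is M_∞ = M₀·(F₁/F₀) = 882.7 × 177.1/131.4 = 1189.7 Gt C.
The anomaly ΔM(t) = M(t) − M_∞ decays as ΔM₀·e^(−t/τ) with ΔM₀ = 882.7 − 1189.7 = −307.0 Gt C.
At t = 11.7 yr, e^(−t/τ) = e^(−1.742) = 0.1752, so ΔM = −53.79 Gt C and M = 1189.7 − 53.79 = 1135.9 Gt C.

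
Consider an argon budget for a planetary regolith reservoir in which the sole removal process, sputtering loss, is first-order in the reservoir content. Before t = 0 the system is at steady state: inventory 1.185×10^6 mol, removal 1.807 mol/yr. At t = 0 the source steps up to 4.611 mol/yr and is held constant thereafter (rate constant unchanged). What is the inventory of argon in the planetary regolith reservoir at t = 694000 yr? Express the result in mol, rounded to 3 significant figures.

2.39×10^6 mol

The sink rate constant is k = F₀/M₀ = 1.807/1.185×10^6 = 1.525×10^-6 yr⁻¹.
Solving dM/dt = F₁ − kM with M(0) = M₀ gives M(t) = F₁/k + (M₀ − F₁/k)·e^(−kt).
F₁/k = 4.611/1.525×10^-6 = 3.0238×10^6 mol; kt = 1.525×10^-6 × 694000 = 1.058, e^(−kt) = 0.3471.
M(694000) = 3.0238×10^6 + (1.185×10^6 − 3.0238×10^6) × 0.3471 = 3.0238×10^6 − 638200 = 2.3856×10^6 mol.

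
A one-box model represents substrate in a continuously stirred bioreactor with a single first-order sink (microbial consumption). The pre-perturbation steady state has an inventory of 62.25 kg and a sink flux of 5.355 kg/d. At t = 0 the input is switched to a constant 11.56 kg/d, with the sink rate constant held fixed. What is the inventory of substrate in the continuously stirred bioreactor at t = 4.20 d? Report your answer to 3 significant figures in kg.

84.1 kg

Residence time τ = M₀/F₀ = 11.62 d. The eventual steady state is M_∞ = M₀·(F₁/F₀) = 62.25 × 11.56/5.355 = 134.38 kg.
The anomaly ΔM(t) = M(t) − M_∞ decays as ΔM₀·e^(−t/τ) with ΔM₀ = 62.25 − 134.38 = −72.13 kg.
At t = 4.20 d, e^(−t/τ) = e^(−0.3613) = 0.6968, so ΔM = −50.26 kg and M = 134.38 − 50.26 = 84.122 kg.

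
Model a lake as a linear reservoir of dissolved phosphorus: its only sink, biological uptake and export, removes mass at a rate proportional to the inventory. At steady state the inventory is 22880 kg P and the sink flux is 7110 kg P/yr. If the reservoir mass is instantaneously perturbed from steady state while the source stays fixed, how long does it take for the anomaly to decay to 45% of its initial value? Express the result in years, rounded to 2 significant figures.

For a linear reservoir the anomaly decays as exp(−t/τ) with τ = M/F = 22880/7110 = 3.218 yr.
exp(−t/τ) = 0.45 ⇒ t = −τ ln(0.45) = 3.218 × 0.7985 = 2.570 yr.

2.6 yr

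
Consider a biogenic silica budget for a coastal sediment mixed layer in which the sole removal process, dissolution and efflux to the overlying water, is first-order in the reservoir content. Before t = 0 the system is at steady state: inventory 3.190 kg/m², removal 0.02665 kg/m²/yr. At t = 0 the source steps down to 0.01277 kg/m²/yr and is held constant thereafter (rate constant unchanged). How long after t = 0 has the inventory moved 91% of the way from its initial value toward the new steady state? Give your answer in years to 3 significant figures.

288 yr

τ = M₀/F₀ = 3.190/0.02665 = 119.7 yr.
The remaining gap fraction is e^(−t/τ); 91% covered ⇒ e^(−t/τ) = 0.0900.
t = −τ ln(0.0900) = 119.7 × 2.408 = 288.2 yr.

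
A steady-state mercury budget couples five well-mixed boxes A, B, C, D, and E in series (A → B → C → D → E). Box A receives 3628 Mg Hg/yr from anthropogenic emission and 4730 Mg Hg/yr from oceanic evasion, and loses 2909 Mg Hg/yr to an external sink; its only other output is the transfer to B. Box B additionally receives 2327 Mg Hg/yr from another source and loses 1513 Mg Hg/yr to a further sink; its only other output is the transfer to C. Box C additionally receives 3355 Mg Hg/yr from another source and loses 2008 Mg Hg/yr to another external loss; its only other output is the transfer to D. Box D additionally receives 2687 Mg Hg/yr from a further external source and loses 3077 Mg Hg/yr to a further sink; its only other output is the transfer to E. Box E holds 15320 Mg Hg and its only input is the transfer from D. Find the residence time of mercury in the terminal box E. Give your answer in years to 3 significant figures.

2.12 yr

Box A: F(A→B) = (3628 + 4730) − 2909 = 5449.0 Mg Hg/yr.
Box B: F(B→C) = (5449.0 + 2327) − 1513 = 6263.0 Mg Hg/yr.
Box C: F(C→D) = (6263.0 + 3355) − 2008 = 7610.0 Mg Hg/yr.
Box D: F(D→E) = (7610.0 + 2687) − 3077 = 7220.0 Mg Hg/yr.
Box E throughput = its input = 7220.0 Mg Hg/yr; τ = 15320 / 7220.0 = 2.122 yr.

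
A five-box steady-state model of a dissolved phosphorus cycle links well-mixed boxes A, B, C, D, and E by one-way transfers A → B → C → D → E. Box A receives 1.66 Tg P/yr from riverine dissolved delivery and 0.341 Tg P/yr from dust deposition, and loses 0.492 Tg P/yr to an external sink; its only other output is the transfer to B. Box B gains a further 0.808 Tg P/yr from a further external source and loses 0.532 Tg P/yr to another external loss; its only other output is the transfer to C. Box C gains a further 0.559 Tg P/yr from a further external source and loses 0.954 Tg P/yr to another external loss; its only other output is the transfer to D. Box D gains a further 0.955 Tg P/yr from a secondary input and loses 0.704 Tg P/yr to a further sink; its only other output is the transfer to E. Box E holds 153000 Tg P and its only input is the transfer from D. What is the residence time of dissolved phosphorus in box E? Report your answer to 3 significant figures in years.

Box A: F(A→B) = (1.66 + 0.341) − 0.492 = 1.5090 Tg P/yr.
Box B: F(B→C) = (1.5090 + 0.808) − 0.532 = 1.7850 Tg P/yr.
Box C: F(C→D) = (1.7850 + 0.559) − 0.954 = 1.3900 Tg P/yr.
Box D: F(D→E) = (1.3900 + 0.955) − 0.704 = 1.6410 Tg P/yr.
Box E throughput = its input = 1.6410 Tg P/yr; τ = 153000 / 1.6410 = 93240 yr.

93200 yr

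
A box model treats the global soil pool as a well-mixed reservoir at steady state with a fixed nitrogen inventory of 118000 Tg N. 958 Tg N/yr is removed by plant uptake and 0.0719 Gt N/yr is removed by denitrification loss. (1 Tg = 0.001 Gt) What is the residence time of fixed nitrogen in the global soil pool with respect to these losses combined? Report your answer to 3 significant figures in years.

115 yr

Convert the denitrification loss flux: 0.0719 Gt N/yr = 71.90 Tg N/yr.
Total removal = 958.0 + 71.90 = 1029.9 Tg N/yr.
τ = M / ΣF_out = 118000 / 1029.9 = 114.6 yr.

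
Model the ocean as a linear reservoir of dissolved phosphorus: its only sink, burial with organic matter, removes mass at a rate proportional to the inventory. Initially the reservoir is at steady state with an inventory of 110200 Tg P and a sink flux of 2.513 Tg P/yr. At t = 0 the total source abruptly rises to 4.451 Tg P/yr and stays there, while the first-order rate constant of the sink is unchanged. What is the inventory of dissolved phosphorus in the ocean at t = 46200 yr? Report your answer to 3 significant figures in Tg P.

166000 Tg P

τ = M₀/F₀ = 110200/2.513 = 43850 yr; rate constant k = 1/τ.
New steady state M_∞ = F₁/k = F₁·τ = 4.451 × 43850 = 195190 Tg P.
M(t) = M_∞ + (M₀ − M_∞)·e^(−t/τ); t/τ = 46200/43850 = 1.054, so e^(−t/τ) = 0.3487.
M(t) = 195190 − 84990 × 0.3487 = 165550 Tg P.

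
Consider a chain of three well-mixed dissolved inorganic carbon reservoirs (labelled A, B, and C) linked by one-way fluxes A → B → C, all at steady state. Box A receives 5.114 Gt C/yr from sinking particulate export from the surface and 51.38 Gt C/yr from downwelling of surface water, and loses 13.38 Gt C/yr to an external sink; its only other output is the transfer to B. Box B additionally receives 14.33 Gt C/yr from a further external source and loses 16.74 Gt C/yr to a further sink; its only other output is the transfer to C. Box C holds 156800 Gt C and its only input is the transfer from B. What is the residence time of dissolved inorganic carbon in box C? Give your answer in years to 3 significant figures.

Box A: F(A→B) = (5.114 + 51.38) − 13.38 = 43.114 Gt C/yr.
Box B: F(B→C) = (43.114 + 14.33) − 16.74 = 40.704 Gt C/yr.
Box C throughput = its input = 40.704 Gt C/yr; τ = 156800 / 40.704 = 3852 yr.

3850 yr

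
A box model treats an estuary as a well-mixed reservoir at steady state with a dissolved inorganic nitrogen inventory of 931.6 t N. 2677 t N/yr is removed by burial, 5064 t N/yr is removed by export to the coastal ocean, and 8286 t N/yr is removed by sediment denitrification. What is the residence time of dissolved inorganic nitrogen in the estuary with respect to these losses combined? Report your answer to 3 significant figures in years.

Total removal = 2677 + 5064 + 8286 = 16027 t N/yr.
τ = M / ΣF_out = 931.6 / 16027 = 0.05813 yr.

0.0581 yr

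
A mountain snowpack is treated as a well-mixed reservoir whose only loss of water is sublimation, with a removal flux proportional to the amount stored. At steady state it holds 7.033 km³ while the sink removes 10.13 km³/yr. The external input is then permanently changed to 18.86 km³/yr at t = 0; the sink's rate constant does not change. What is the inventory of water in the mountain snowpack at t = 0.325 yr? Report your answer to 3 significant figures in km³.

9.30 km³

τ = M₀/F₀ = 7.033/10.13 = 0.6943 yr; rate constant k = 1/τ.
New steady state M_∞ = F₁/k = F₁·τ = 18.86 × 0.6943 = 13.094 km³.
M(t) = M_∞ + (M₀ − M_∞)·e^(−t/τ); t/τ = 0.325/0.6943 = 0.4681, so e^(−t/τ) = 0.6262.
M(t) = 13.094 − 6.061 × 0.6262 = 9.2987 km³.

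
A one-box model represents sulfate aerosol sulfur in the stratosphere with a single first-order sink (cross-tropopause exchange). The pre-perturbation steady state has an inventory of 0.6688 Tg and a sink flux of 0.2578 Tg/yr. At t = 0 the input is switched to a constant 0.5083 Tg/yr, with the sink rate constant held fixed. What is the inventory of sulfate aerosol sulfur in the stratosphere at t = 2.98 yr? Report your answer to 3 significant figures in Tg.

The sink rate constant is k = F₀/M₀ = 0.2578/0.6688 = 0.3855 yr⁻¹.
Solving dM/dt = F₁ − kM with M(0) = M₀ gives M(t) = F₁/k + (M₀ − F₁/k)·e^(−kt).
F₁/k = 0.5083/0.3855 = 1.3187 Tg; kt = 0.3855 × 2.98 = 1.149, e^(−kt) = 0.3171.
M(2.98) = 1.3187 + (0.6688 − 1.3187) × 0.3171 = 1.3187 − 0.2060 = 1.1126 Tg.

1.11 Tg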